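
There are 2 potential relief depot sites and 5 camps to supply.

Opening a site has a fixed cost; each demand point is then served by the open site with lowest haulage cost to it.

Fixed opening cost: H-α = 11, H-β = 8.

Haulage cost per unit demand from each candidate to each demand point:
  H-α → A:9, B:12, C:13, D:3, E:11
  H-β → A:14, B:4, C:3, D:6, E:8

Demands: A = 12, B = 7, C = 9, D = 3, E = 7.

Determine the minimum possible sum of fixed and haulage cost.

Open {H-α, H-β}: assign each demand point to its cheapest open site.
  A→H-α 12×9=108, B→H-β 7×4=28, C→H-β 9×3=27, D→H-α 3×3=9, E→H-β 7×8=56
  haulage cost 228, fixed 19 → total 247.
Compare {H-β}: haulage cost 297 + fixed 8 = 305.
Compare {H-α}: haulage cost 395 + fixed 11 = 406.

247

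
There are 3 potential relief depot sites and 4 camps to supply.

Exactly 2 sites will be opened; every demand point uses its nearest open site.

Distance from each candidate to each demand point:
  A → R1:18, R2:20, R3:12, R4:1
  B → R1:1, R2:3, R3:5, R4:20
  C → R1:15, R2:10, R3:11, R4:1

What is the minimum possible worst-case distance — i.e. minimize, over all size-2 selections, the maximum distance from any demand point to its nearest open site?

Open {A, B}.
  Farthest demand point is R3 at distance 5 (to B); all others are ≤ 5.
With {B, C} the worst case is 5.
With {A, C} the worst case is 15.
No size-2 selection achieves below 5.

5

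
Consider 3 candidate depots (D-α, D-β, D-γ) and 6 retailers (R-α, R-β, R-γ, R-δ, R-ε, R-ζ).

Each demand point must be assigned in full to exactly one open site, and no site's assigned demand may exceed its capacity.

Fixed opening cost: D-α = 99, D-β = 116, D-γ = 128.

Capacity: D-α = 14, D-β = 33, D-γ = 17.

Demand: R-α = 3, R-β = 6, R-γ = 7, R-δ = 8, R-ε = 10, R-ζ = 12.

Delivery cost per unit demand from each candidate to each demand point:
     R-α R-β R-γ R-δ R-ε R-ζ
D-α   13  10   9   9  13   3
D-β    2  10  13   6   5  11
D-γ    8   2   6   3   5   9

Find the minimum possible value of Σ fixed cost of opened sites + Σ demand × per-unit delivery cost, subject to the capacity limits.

534

Open {D-β, D-γ}; cheapest assignment that respects the capacities:
  D-β (cap 33, load 33): R-α, R-δ, R-ε, R-ζ — cost 3×2 + 8×6 + 10×5 + 12×11 = 236
  D-γ (cap 17, load 13): R-β, R-γ — cost 6×2 + 7×6 = 54
  Shipping 290, fixed 244 → total 534.
  Any other capacity-feasible assignment to {D-β, D-γ} ships for at least 290.
Compare {D-α, D-β, D-γ}: its best feasible assignment gives total 537.
Compare {D-α, D-β}: its best feasible assignment gives total 574.
Every other set of open sites that can feasibly serve all demand totals ≥ 537 even under its best assignment. Minimum: 534.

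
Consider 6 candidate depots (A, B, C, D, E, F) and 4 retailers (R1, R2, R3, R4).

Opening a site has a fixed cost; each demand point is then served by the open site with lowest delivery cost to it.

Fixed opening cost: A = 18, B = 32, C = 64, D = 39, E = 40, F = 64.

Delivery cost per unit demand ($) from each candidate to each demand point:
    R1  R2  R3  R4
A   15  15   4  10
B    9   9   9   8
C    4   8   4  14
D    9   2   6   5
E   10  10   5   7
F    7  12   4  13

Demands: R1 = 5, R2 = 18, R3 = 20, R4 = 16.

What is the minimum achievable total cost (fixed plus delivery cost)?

Open {A, D}: assign each demand point to its cheapest open site.
  R1→D 5×9=45, R2→D 18×2=36, R3→A 20×4=80, R4→D 16×5=80
  delivery cost 241, fixed 57 → total 298.
Compare {C, D}: delivery cost 216 + fixed 103 = 319.
Compare {D}: delivery cost 281 + fixed 39 = 320.
Compare {A, B, D}: delivery cost 241 + fixed 89 = 330.
All other subsets cost ≥ 319. Minimum total cost: 298.

298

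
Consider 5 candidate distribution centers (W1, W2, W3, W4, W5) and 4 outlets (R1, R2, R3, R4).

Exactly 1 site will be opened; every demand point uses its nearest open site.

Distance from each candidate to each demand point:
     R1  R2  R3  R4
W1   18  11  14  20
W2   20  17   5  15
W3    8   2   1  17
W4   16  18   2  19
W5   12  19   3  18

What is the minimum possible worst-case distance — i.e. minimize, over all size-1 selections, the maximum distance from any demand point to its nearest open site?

17

Open {W3}.
  Farthest demand point is R4 at distance 17 (to W3); all others are ≤ 17.
With {W4} the worst case is 19.
With {W5} the worst case is 19.
No size-1 selection achieves below 17.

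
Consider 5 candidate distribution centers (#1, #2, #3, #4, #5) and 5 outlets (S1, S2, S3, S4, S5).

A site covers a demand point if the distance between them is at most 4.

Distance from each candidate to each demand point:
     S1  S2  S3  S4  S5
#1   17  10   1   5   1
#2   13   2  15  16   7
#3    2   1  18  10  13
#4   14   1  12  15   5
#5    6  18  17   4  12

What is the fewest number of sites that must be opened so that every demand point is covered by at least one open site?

Coverage sets (demand points within 4 of each site):
  #1: {S3, S5}
  #2: {S2}
  #3: {S1, S2}
  #4: {S2}
  #5: {S4}
No 2 sites suffice: every size-2 union leaves at least one demand point uncovered.
But {#1, #3, #5} covers everything, so the minimum is 3.

3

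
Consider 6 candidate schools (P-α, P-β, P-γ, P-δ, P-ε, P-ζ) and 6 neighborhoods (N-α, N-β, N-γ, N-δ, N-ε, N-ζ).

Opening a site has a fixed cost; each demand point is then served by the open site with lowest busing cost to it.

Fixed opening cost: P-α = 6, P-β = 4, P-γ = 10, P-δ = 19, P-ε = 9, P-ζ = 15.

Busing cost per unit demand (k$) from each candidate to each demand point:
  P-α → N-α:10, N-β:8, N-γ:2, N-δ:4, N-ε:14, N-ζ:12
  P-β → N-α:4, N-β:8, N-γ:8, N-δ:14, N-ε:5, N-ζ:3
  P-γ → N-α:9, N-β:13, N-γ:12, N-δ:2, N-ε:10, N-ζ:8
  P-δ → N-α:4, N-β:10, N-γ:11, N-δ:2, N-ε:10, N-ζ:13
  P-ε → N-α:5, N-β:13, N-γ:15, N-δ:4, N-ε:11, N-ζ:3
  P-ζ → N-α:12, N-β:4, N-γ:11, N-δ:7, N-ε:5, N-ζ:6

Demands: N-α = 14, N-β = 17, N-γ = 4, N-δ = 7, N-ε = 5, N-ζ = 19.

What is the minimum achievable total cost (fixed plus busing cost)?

263

Open {P-α, P-β, P-γ, P-ζ}: assign each demand point to its cheapest open site.
  N-α→P-β 14×4=56, N-β→P-ζ 17×4=68, N-γ→P-α 4×2=8, N-δ→P-γ 7×2=14, N-ε→P-β 5×5=25, N-ζ→P-β 19×3=57
  busing cost 228, fixed 35 → total 263.
Compare {P-α, P-β, P-ζ}: busing cost 242 + fixed 25 = 267.
Compare {P-α, P-β, P-δ, P-ζ}: busing cost 228 + fixed 44 = 272.
Compare {P-α, P-β, P-γ, P-ε, P-ζ}: busing cost 228 + fixed 44 = 272.
All other subsets cost ≥ 267. Minimum total cost: 263.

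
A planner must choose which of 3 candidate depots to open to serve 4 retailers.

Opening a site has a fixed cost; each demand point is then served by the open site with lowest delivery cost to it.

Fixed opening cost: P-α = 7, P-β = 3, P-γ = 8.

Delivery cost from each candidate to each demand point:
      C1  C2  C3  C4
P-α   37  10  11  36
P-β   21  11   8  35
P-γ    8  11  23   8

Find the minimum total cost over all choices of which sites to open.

Open {P-β, P-γ}: assign each demand point to its cheapest open site.
  C1→P-γ 8, C2→P-β 11, C3→P-β 8, C4→P-γ 8
  delivery cost 35, fixed 11 → total 46.
Compare {P-α, P-γ}: delivery cost 37 + fixed 15 = 52.
Compare {P-α, P-β, P-γ}: delivery cost 34 + fixed 18 = 52.
Compare {P-γ}: delivery cost 50 + fixed 8 = 58.
All other subsets cost ≥ 52. Minimum total cost: 46.

46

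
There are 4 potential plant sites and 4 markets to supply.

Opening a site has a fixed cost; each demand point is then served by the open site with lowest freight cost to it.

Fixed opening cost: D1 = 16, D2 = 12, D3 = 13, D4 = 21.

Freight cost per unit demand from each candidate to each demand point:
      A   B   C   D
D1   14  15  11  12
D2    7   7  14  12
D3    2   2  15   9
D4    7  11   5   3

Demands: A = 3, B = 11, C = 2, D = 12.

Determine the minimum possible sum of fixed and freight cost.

108

Open {D3, D4}: assign each demand point to its cheapest open site.
  A→D3 3×2=6, B→D3 11×2=22, C→D4 2×5=10, D→D4 12×3=36
  freight cost 74, fixed 34 → total 108.
Compare {D2, D3, D4}: freight cost 74 + fixed 46 = 120.
Compare {D1, D3, D4}: freight cost 74 + fixed 50 = 124.
Compare {D1, D2, D3, D4}: freight cost 74 + fixed 62 = 136.
All other subsets cost ≥ 120. Minimum total cost: 108.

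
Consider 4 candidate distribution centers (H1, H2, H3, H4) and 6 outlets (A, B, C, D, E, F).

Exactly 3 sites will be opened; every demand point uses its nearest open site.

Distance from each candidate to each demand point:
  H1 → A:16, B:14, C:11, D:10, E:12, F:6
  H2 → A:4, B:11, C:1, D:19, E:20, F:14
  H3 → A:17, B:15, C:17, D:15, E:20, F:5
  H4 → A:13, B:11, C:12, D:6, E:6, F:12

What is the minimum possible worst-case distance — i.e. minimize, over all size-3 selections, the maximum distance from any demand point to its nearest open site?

Open {H1, H2, H4}.
  Farthest demand point is B at distance 11 (to H2); all others are ≤ 11.
With {H2, H3, H4} the worst case is 11.
With {H1, H2, H3} the worst case is 12.
No size-3 selection achieves below 11.

11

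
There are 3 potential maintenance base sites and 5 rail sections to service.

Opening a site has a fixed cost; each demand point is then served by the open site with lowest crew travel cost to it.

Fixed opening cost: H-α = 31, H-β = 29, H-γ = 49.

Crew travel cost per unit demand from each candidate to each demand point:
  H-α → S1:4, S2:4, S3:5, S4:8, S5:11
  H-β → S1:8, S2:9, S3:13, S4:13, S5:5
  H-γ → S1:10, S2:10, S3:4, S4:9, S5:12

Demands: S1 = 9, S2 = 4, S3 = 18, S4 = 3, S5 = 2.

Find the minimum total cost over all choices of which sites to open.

Open {H-α}: assign each demand point to its cheapest open site.
  S1→H-α 9×4=36, S2→H-α 4×4=16, S3→H-α 18×5=90, S4→H-α 3×8=24, S5→H-α 2×11=22
  crew travel cost 188, fixed 31 → total 219.
Compare {H-α, H-β}: crew travel cost 176 + fixed 60 = 236.
Compare {H-α, H-γ}: crew travel cost 170 + fixed 80 = 250.
Compare {H-α, H-β, H-γ}: crew travel cost 158 + fixed 109 = 267.
All other subsets cost ≥ 236. Minimum total cost: 219.

219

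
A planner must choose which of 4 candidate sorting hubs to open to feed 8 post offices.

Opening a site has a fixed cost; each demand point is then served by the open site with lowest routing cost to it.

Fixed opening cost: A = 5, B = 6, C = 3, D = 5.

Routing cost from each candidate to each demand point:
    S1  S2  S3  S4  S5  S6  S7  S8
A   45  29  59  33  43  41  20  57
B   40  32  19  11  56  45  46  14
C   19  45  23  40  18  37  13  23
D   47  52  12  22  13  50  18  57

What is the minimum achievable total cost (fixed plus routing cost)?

165

Open {B, C, D}: assign each demand point to its cheapest open site.
  S1→C 19, S2→B 32, S3→D 12, S4→B 11, S5→D 13, S6→C 37, S7→C 13, S8→B 14
  routing cost 151, fixed 14 → total 165.
Compare {A, B, C, D}: routing cost 148 + fixed 19 = 167.
Compare {B, C}: routing cost 163 + fixed 9 = 172.
Compare {A, B, C}: routing cost 160 + fixed 14 = 174.
All other subsets cost ≥ 167. Minimum total cost: 165.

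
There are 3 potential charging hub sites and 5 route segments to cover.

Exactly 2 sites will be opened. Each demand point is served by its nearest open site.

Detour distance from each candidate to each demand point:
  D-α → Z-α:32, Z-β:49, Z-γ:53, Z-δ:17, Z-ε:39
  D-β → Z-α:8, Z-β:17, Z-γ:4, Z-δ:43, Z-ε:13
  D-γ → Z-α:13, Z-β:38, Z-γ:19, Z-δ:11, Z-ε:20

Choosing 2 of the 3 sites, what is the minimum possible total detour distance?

53

Open {D-β, D-γ}.
  Z-α→D-β 8, Z-β→D-β 17, Z-γ→D-β 4, Z-δ→D-γ 11, Z-ε→D-β 13  ⇒ total 53.
Compare {D-α, D-β}: total 59.
Compare {D-α, D-γ}: total 101.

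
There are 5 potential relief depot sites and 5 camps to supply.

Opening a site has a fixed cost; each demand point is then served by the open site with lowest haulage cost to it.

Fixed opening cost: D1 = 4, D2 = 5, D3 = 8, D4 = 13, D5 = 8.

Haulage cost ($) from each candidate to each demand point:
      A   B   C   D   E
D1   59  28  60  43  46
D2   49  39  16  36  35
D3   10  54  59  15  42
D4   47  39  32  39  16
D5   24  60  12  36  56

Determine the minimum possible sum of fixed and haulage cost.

Open {D1, D3, D4, D5}: assign each demand point to its cheapest open site.
  A→D3 10, B→D1 28, C→D5 12, D→D3 15, E→D4 16
  haulage cost 81, fixed 33 → total 114.
Compare {D1, D2, D3, D4}: haulage cost 85 + fixed 30 = 115.
Compare {D1, D2, D3, D4, D5}: haulage cost 81 + fixed 38 = 119.
Compare {D1, D2, D3}: haulage cost 104 + fixed 17 = 121.
All other subsets cost ≥ 115. Minimum total cost: 114.

114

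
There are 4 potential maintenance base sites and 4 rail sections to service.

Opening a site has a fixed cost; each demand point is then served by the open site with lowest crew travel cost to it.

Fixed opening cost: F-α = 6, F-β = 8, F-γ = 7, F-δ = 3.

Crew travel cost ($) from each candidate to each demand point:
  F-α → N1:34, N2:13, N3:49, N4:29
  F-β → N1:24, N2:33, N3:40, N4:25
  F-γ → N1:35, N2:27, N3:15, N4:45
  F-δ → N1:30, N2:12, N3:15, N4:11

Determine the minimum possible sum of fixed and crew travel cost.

71

Open {F-δ}: assign each demand point to its cheapest open site.
  N1→F-δ 30, N2→F-δ 12, N3→F-δ 15, N4→F-δ 11
  crew travel cost 68, fixed 3 → total 71.
Compare {F-β, F-δ}: crew travel cost 62 + fixed 11 = 73.
Compare {F-α, F-δ}: crew travel cost 68 + fixed 9 = 77.
Compare {F-γ, F-δ}: crew travel cost 68 + fixed 10 = 78.
All other subsets cost ≥ 73. Minimum total cost: 71.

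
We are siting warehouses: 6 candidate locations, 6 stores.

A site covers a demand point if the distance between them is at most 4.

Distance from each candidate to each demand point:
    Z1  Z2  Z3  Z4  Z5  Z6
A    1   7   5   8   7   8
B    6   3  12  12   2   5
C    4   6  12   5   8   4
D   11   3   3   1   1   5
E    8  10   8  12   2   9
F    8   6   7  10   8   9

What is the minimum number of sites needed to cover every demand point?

2

Coverage sets (demand points within 4 of each site):
  A: {Z1}
  B: {Z2, Z5}
  C: {Z1, Z6}
  D: {Z2, Z3, Z4, Z5}
  E: {Z5}
  F: {}
No single site covers all 6 demand points.
But {C, D} covers everything, so the minimum is 2.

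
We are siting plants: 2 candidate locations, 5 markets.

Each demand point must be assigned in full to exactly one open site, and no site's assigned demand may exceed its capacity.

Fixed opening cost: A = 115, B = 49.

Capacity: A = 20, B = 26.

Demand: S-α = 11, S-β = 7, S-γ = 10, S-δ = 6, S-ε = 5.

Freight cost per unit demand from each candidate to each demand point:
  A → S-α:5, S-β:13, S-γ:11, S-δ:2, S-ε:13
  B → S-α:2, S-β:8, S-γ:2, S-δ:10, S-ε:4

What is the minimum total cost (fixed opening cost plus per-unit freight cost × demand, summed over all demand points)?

Open {A, B}; cheapest assignment that respects the capacities:
  A (cap 20, load 17): S-α, S-δ — cost 11×5 + 6×2 = 67
  B (cap 26, load 22): S-β, S-γ, S-ε — cost 7×8 + 10×2 + 5×4 = 96
  Shipping 163, fixed 164 → total 327.
  Any other capacity-feasible assignment to {A, B} ships for at least 163.
Total demand is 39 and no other set of sites has combined capacity ≥ 39, so {A, B} is the only feasible choice of open sites. Minimum: 327.

327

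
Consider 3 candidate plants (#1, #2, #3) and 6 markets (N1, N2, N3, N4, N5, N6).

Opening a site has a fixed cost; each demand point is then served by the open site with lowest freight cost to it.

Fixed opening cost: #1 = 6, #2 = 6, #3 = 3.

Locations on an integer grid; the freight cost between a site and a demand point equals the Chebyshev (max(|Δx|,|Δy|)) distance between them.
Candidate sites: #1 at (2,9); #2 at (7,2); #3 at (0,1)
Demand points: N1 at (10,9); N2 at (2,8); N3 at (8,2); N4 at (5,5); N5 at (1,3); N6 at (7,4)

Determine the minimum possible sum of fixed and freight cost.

Open {#2, #3}: assign each demand point to its cheapest open site.
  N1→#2 7, N2→#2 6, N3→#2 1, N4→#2 3, N5→#3 2, N6→#2 2
  freight cost 21, fixed 9 → total 30.
Compare {#2}: freight cost 25 + fixed 6 = 31.
Compare {#1, #2, #3}: freight cost 16 + fixed 15 = 31.
Compare {#1, #2}: freight cost 20 + fixed 12 = 32.
All other subsets cost ≥ 31. Minimum total cost: 30.

30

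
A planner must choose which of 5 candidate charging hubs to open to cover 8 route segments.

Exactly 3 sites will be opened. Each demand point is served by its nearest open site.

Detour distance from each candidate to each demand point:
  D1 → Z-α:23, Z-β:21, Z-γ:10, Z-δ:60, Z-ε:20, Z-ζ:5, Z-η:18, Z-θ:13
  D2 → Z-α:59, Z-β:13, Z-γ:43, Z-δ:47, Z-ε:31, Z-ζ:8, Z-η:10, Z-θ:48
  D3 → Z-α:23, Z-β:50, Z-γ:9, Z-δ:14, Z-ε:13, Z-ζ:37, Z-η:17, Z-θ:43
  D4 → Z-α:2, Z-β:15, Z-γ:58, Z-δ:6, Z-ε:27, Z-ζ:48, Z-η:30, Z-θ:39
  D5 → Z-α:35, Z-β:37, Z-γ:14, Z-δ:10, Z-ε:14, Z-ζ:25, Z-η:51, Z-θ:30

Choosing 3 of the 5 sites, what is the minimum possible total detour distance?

Open {D1, D2, D4}.
  Z-α→D4 2, Z-β→D2 13, Z-γ→D1 10, Z-δ→D4 6, Z-ε→D1 20, Z-ζ→D1 5, Z-η→D2 10, Z-θ→D1 13  ⇒ total 79.
Compare {D1, D3, D4}: total 80.
Compare {D1, D4, D5}: total 83.
No size-3 selection does better; minimum is 79.

79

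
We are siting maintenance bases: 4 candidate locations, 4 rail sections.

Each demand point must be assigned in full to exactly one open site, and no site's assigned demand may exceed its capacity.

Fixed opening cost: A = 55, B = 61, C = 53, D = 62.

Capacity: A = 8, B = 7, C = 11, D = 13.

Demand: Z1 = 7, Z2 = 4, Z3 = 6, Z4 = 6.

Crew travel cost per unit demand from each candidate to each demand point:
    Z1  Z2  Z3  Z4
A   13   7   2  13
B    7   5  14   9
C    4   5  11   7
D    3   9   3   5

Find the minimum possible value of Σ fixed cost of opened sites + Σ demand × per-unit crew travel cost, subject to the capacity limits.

211

Open {C, D}; cheapest assignment that respects the capacities:
  C (cap 11, load 11): Z1, Z2 — cost 7×4 + 4×5 = 48
  D (cap 13, load 12): Z3, Z4 — cost 6×3 + 6×5 = 48
  Shipping 96, fixed 115 → total 211.
  Any other capacity-feasible assignment to {C, D} ships for at least 96.
Compare {A, C, D}: its best feasible assignment gives total 253.
Compare {A, B, D}: its best feasible assignment gives total 261.
Every other set of open sites that can feasibly serve all demand totals ≥ 253 even under its best assignment. Minimum: 211.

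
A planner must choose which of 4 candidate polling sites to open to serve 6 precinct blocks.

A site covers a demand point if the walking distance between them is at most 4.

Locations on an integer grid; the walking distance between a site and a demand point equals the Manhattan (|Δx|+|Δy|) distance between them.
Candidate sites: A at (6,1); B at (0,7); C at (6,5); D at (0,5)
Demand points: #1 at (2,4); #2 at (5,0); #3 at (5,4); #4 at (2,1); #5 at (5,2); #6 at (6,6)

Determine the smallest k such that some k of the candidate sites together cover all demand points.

Coverage sets (demand points within 4 of each site):
  A: {#2, #3, #4, #5}
  B: {}
  C: {#3, #5, #6}
  D: {#1}
No 2 sites suffice: every size-2 union leaves at least one demand point uncovered.
But {A, C, D} covers everything, so the minimum is 3.

3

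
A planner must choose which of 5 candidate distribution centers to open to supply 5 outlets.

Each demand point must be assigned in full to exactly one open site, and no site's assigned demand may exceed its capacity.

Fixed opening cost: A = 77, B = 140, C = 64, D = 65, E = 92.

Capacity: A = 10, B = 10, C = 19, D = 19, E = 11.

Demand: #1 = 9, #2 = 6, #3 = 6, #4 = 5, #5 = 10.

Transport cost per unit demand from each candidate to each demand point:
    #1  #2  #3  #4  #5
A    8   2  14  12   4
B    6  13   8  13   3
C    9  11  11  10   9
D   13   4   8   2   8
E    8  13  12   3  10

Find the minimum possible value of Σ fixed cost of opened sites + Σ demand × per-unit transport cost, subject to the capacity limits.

Open {C, D}; cheapest assignment that respects the capacities:
  C (cap 19, load 19): #1, #5 — cost 9×9 + 10×9 = 171
  D (cap 19, load 17): #2, #3, #4 — cost 6×4 + 6×8 + 5×2 = 82
  Shipping 253, fixed 129 → total 382.
  Any other capacity-feasible assignment to {C, D} ships for at least 253.
Compare {A, C, D}: its best feasible assignment gives total 409.
Compare {A, D, E}: its best feasible assignment gives total 428.
Every other set of open sites that can feasibly serve all demand totals ≥ 409 even under its best assignment. Minimum: 382.

382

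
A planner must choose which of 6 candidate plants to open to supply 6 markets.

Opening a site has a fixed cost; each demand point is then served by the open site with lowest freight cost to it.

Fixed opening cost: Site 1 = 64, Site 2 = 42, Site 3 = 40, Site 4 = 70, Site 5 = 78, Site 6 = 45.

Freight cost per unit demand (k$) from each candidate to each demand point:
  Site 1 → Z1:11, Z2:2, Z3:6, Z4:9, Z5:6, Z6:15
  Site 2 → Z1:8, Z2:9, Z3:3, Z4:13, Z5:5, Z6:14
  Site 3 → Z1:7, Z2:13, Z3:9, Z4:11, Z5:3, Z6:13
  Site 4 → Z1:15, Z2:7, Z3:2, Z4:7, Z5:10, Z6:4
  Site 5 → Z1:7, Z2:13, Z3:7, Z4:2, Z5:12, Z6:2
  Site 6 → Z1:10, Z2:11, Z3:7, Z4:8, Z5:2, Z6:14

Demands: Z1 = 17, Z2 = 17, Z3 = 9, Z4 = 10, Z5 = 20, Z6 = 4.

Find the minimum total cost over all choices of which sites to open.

Open {Site 1, Site 5, Site 6}: assign each demand point to its cheapest open site.
  Z1→Site 5 17×7=119, Z2→Site 1 17×2=34, Z3→Site 1 9×6=54, Z4→Site 5 10×2=20, Z5→Site 6 20×2=40, Z6→Site 5 4×2=8
  freight cost 275, fixed 187 → total 462.
Compare {Site 1, Site 3, Site 5}: freight cost 295 + fixed 182 = 477.
Compare {Site 1, Site 2, Site 5, Site 6}: freight cost 248 + fixed 229 = 477.
Compare {Site 1, Site 3, Site 4}: freight cost 317 + fixed 174 = 491.
All other subsets cost ≥ 477. Minimum total cost: 462.

462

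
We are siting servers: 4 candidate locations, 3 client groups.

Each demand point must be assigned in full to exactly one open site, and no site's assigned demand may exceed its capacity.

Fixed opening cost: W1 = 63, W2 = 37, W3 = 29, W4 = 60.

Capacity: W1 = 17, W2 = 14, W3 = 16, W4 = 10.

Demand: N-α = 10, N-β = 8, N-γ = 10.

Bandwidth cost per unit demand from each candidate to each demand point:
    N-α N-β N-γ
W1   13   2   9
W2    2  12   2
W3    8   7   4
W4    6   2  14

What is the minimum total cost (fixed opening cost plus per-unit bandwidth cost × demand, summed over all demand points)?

202

Open {W2, W3, W4}; cheapest assignment that respects the capacities:
  W2 (cap 14, load 10): N-α — cost 10×2 = 20
  W3 (cap 16, load 10): N-γ — cost 10×4 = 40
  W4 (cap 10, load 8): N-β — cost 8×2 = 16
  Shipping 76, fixed 126 → total 202.
  Any other capacity-feasible assignment to {W2, W3, W4} ships for at least 76.
Compare {W1, W2, W3}: its best feasible assignment gives total 205.
Compare {W1, W2, W4}: its best feasible assignment gives total 256.
Every other set of open sites that can feasibly serve all demand totals ≥ 205 even under its best assignment. Minimum: 202.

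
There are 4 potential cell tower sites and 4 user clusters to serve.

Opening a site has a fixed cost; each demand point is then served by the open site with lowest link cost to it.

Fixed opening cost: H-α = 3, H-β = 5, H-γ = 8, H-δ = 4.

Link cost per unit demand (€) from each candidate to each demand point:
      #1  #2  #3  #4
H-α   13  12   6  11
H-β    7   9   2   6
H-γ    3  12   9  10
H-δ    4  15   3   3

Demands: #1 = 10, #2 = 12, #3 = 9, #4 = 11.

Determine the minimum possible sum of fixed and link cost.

Open {H-β, H-γ, H-δ}: assign each demand point to its cheapest open site.
  #1→H-γ 10×3=30, #2→H-β 12×9=108, #3→H-β 9×2=18, #4→H-δ 11×3=33
  link cost 189, fixed 17 → total 206.
Compare {H-β, H-δ}: link cost 199 + fixed 9 = 208.
Compare {H-α, H-β, H-γ, H-δ}: link cost 189 + fixed 20 = 209.
Compare {H-α, H-β, H-δ}: link cost 199 + fixed 12 = 211.
All other subsets cost ≥ 208. Minimum total cost: 206.

206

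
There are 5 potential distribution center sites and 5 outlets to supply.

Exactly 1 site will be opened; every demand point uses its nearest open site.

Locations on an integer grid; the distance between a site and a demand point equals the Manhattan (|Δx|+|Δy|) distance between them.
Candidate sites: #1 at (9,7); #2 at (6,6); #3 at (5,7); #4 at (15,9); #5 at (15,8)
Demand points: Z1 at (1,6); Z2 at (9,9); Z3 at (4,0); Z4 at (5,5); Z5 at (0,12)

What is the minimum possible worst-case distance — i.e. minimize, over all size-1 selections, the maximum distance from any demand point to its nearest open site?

Open {#3}.
  Farthest demand point is Z5 at distance 10 (to #3); all others are ≤ 10.
With {#2} the worst case is 12.
With {#1} the worst case is 14.
No size-1 selection achieves below 10.

10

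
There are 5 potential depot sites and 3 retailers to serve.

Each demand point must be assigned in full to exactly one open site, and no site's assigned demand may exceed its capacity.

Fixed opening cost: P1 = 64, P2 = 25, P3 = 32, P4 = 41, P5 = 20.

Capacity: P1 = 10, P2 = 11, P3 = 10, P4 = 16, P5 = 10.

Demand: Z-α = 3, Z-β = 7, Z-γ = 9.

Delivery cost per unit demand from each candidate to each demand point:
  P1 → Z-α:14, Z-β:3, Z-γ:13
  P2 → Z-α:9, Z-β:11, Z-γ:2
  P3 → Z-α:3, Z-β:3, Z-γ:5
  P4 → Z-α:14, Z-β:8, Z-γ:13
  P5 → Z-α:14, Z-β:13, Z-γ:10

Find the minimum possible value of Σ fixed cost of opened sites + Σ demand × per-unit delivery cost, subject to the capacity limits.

Open {P2, P3}; cheapest assignment that respects the capacities:
  P2 (cap 11, load 9): Z-γ — cost 9×2 = 18
  P3 (cap 10, load 10): Z-α, Z-β — cost 3×3 + 7×3 = 30
  Shipping 48, fixed 57 → total 105.
  Any other capacity-feasible assignment to {P2, P3} ships for at least 48.
Compare {P2, P3, P5}: its best feasible assignment gives total 125.
Compare {P2, P3, P4}: its best feasible assignment gives total 146.
Every other set of open sites that can feasibly serve all demand totals ≥ 125 even under its best assignment. Minimum: 105.

105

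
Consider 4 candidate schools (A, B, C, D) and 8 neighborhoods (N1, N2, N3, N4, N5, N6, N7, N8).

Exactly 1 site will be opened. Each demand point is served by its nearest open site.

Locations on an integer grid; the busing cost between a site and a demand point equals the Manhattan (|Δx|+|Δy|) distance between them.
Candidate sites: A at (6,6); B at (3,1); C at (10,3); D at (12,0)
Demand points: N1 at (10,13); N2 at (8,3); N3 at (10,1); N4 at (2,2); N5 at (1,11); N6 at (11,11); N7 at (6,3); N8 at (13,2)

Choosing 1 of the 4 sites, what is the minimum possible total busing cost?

Open {C}.
  N1→C 10, N2→C 2, N3→C 2, N4→C 9, N5→C 17, N6→C 9, N7→C 4, N8→C 4  ⇒ total 57.
Compare {A}: total 67.
Compare {B}: total 81.
No size-1 selection does better; minimum is 57.

57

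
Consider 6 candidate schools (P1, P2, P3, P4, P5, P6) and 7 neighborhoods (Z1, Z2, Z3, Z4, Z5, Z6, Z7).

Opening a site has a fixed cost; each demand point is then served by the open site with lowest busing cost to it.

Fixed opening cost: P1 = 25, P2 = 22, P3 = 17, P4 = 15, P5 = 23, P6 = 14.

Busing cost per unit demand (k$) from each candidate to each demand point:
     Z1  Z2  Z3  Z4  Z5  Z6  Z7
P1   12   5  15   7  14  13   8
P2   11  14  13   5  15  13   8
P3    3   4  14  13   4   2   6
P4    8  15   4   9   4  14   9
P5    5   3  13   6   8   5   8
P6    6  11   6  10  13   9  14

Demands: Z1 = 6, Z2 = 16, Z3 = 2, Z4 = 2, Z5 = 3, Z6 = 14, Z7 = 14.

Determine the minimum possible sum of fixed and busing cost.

Open {P3, P4}: assign each demand point to its cheapest open site.
  Z1→P3 6×3=18, Z2→P3 16×4=64, Z3→P4 2×4=8, Z4→P4 2×9=18, Z5→P3 3×4=12, Z6→P3 14×2=28, Z7→P3 14×6=84
  busing cost 232, fixed 32 → total 264.
Compare {P3, P4, P5}: busing cost 210 + fixed 55 = 265.
Compare {P3, P5}: busing cost 228 + fixed 40 = 268.
Compare {P3, P5, P6}: busing cost 214 + fixed 54 = 268.
All other subsets cost ≥ 265. Minimum total cost: 264.

264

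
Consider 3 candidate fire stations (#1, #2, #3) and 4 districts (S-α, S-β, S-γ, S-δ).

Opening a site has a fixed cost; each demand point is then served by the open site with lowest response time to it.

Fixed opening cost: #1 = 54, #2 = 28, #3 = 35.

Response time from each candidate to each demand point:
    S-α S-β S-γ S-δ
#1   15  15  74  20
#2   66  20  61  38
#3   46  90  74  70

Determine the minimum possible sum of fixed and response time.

Open {#1}: assign each demand point to its cheapest open site.
  S-α→#1 15, S-β→#1 15, S-γ→#1 74, S-δ→#1 20
  response time 124, fixed 54 → total 178.
Compare {#1, #2}: response time 111 + fixed 82 = 193.
Compare {#2}: response time 185 + fixed 28 = 213.
Compare {#1, #3}: response time 124 + fixed 89 = 213.
All other subsets cost ≥ 193. Minimum total cost: 178.

178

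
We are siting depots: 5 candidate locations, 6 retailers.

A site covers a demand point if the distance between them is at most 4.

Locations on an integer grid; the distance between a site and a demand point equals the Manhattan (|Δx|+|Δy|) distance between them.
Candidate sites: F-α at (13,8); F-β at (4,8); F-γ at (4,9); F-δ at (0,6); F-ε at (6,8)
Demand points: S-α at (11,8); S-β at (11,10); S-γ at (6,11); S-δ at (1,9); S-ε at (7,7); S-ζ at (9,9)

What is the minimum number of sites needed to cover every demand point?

3

Coverage sets (demand points within 4 of each site):
  F-α: {S-α, S-β}
  F-β: {S-δ, S-ε}
  F-γ: {S-γ, S-δ}
  F-δ: {S-δ}
  F-ε: {S-γ, S-ε, S-ζ}
No 2 sites suffice: every size-2 union leaves at least one demand point uncovered.
But {F-α, F-β, F-ε} covers everything, so the minimum is 3.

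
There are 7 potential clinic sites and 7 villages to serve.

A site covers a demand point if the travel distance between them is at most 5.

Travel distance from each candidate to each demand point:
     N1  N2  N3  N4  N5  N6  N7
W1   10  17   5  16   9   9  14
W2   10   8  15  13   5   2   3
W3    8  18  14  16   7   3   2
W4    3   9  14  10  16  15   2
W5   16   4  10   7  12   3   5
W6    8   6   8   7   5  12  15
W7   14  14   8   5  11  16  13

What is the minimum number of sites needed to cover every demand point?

5

Coverage sets (demand points within 5 of each site):
  W1: {N3}
  W2: {N5, N6, N7}
  W3: {N6, N7}
  W4: {N1, N7}
  W5: {N2, N6, N7}
  W6: {N5}
  W7: {N4}
No 4 sites suffice: every size-4 union leaves at least one demand point uncovered.
But {W1, W2, W4, W5, W7} covers everything, so the minimum is 5.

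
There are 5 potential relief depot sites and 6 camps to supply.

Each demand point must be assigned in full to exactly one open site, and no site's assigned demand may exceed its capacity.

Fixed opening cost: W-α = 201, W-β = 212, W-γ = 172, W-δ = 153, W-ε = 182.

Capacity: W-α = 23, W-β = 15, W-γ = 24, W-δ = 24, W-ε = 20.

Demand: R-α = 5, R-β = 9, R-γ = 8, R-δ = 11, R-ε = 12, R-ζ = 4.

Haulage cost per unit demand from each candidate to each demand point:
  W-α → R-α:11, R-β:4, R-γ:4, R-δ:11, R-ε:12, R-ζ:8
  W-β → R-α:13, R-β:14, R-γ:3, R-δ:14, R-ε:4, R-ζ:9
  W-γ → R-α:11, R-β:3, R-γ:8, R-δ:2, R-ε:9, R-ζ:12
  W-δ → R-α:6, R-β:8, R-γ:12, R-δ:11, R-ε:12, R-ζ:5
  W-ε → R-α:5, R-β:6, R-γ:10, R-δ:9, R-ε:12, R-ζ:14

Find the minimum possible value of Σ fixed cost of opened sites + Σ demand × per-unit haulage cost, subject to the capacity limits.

Open {W-α, W-γ, W-δ}; cheapest assignment that respects the capacities:
  W-α (cap 23, load 17): R-β, R-γ — cost 9×4 + 8×4 = 68
  W-γ (cap 24, load 23): R-δ, R-ε — cost 11×2 + 12×9 = 130
  W-δ (cap 24, load 9): R-α, R-ζ — cost 5×6 + 4×5 = 50
  Shipping 248, fixed 526 → total 774.
  Any other capacity-feasible assignment to {W-α, W-γ, W-δ} ships for at least 248.
Compare {W-β, W-γ, W-δ}: its best feasible assignment gives total 780.
Compare {W-α, W-β, W-γ}: its best feasible assignment gives total 801.
Every other set of open sites that can feasibly serve all demand totals ≥ 780 even under its best assignment. Minimum: 774.

774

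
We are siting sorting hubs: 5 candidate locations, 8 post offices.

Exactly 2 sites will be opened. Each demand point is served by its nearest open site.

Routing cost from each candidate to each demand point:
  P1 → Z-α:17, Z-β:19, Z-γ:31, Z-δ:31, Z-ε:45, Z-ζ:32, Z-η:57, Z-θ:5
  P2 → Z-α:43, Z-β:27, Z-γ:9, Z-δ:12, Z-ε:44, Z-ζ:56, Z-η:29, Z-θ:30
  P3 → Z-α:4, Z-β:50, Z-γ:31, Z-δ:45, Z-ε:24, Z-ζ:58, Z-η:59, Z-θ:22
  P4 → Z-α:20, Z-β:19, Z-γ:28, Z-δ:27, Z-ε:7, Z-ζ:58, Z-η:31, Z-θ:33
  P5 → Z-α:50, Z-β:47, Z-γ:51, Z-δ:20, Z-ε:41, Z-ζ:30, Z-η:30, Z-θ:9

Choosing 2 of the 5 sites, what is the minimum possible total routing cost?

163

Open {P4, P5}.
  Z-α→P4 20, Z-β→P4 19, Z-γ→P4 28, Z-δ→P5 20, Z-ε→P4 7, Z-ζ→P5 30, Z-η→P5 30, Z-θ→P5 9  ⇒ total 163.
Compare {P1, P4}: total 166.
Compare {P1, P2}: total 167.
No size-2 selection does better; minimum is 163.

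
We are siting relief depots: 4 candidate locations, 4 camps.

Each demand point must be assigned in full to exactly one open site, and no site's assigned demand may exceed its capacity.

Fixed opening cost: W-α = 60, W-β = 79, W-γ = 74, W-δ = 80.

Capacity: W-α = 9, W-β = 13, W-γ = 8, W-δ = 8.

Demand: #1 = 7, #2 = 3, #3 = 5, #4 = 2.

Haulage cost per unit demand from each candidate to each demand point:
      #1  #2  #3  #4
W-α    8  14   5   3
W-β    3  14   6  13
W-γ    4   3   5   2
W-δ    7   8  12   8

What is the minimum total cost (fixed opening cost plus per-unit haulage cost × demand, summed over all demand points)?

Open {W-β, W-γ}; cheapest assignment that respects the capacities:
  W-β (cap 13, load 12): #1, #3 — cost 7×3 + 5×6 = 51
  W-γ (cap 8, load 5): #2, #4 — cost 3×3 + 2×2 = 13
  Shipping 64, fixed 153 → total 217.
  Any other capacity-feasible assignment to {W-β, W-γ} ships for at least 64.
Compare {W-α, W-γ}: its best feasible assignment gives total 230.
Compare {W-α, W-β}: its best feasible assignment gives total 233.
Every other set of open sites that can feasibly serve all demand totals ≥ 230 even under its best assignment. Minimum: 217.

217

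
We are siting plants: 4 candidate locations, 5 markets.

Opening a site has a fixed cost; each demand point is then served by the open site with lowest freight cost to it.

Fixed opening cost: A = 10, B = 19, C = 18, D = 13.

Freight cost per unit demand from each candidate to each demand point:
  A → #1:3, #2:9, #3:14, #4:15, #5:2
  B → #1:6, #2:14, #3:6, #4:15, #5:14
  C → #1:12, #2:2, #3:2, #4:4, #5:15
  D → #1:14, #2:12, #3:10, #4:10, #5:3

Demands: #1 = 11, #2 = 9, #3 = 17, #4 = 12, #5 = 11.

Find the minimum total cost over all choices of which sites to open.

Open {A, C}: assign each demand point to its cheapest open site.
  #1→A 11×3=33, #2→C 9×2=18, #3→C 17×2=34, #4→C 12×4=48, #5→A 11×2=22
  freight cost 155, fixed 28 → total 183.
Compare {A, C, D}: freight cost 155 + fixed 41 = 196.
Compare {A, B, C}: freight cost 155 + fixed 47 = 202.
Compare {A, B, C, D}: freight cost 155 + fixed 60 = 215.
All other subsets cost ≥ 196. Minimum total cost: 183.

183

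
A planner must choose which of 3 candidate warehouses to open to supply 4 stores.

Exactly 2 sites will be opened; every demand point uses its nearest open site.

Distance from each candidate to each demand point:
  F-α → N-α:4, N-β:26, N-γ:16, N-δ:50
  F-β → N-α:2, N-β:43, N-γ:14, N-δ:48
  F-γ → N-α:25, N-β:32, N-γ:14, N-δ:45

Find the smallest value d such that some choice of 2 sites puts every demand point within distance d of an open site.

Open {F-α, F-γ}.
  Farthest demand point is N-δ at distance 45 (to F-γ); all others are ≤ 45.
With {F-β, F-γ} the worst case is 45.
With {F-α, F-β} the worst case is 48.
No size-2 selection achieves below 45.

45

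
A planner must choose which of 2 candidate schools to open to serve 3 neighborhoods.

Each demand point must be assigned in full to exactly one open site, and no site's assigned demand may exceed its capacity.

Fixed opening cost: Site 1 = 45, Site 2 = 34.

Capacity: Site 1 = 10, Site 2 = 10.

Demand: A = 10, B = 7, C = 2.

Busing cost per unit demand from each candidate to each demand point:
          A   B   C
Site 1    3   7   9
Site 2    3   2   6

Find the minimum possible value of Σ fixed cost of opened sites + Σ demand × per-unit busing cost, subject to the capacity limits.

135

Open {Site 1, Site 2}; cheapest assignment that respects the capacities:
  Site 1 (cap 10, load 10): A — cost 10×3 = 30
  Site 2 (cap 10, load 9): B, C — cost 7×2 + 2×6 = 26
  Shipping 56, fixed 79 → total 135.
  Any other capacity-feasible assignment to {Site 1, Site 2} ships for at least 56.
Total demand is 19 and no other set of sites has combined capacity ≥ 19, so {Site 1, Site 2} is the only feasible choice of open sites. Minimum: 135.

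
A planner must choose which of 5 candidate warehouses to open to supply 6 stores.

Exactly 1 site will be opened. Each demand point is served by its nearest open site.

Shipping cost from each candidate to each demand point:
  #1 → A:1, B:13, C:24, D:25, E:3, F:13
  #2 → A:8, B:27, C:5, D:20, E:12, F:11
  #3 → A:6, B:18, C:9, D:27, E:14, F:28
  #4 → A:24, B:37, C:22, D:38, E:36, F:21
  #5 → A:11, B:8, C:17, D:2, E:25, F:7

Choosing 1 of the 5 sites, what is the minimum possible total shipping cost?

70

Open {#5}.
  A→#5 11, B→#5 8, C→#5 17, D→#5 2, E→#5 25, F→#5 7  ⇒ total 70.
Compare {#1}: total 79.
Compare {#2}: total 83.
No size-1 selection does better; minimum is 70.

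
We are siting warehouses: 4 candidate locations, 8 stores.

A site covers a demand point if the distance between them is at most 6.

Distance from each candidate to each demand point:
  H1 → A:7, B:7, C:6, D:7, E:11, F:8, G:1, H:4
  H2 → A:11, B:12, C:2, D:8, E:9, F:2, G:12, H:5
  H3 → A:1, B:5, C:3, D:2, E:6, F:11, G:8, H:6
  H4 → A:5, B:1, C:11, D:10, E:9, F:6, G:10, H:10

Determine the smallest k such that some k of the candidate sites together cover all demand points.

3

Coverage sets (demand points within 6 of each site):
  H1: {C, G, H}
  H2: {C, F, H}
  H3: {A, B, C, D, E, H}
  H4: {A, B, F}
No 2 sites suffice: every size-2 union leaves at least one demand point uncovered.
But {H1, H2, H3} covers everything, so the minimum is 3.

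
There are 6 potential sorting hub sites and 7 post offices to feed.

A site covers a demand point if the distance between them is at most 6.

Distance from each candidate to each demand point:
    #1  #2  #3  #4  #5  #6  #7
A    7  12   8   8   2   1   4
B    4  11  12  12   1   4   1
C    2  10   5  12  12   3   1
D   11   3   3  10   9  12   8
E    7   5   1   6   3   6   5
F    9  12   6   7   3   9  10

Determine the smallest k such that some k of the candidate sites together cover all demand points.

Coverage sets (demand points within 6 of each site):
  A: {#5, #6, #7}
  B: {#1, #5, #6, #7}
  C: {#1, #3, #6, #7}
  D: {#2, #3}
  E: {#2, #3, #4, #5, #6, #7}
  F: {#3, #5}
No single site covers all 7 demand points.
But {B, E} covers everything, so the minimum is 2.

2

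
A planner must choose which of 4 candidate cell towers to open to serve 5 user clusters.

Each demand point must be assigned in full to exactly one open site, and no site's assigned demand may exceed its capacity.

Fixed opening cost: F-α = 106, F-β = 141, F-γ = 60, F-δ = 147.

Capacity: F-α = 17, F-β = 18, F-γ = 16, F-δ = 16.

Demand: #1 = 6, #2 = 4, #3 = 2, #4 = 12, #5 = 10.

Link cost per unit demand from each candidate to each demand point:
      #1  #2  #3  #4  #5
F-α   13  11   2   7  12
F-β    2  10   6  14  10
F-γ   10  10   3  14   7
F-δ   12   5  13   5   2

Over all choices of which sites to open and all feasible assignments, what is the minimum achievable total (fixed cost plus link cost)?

Open {F-β, F-δ}; cheapest assignment that respects the capacities:
  F-β (cap 18, load 18): #1, #3, #5 — cost 6×2 + 2×6 + 10×10 = 124
  F-δ (cap 16, load 16): #2, #4 — cost 4×5 + 12×5 = 80
  Shipping 204, fixed 288 → total 492.
  Any other capacity-feasible assignment to {F-β, F-δ} ships for at least 204.
Compare {F-β, F-γ}: its best feasible assignment gives total 497.
Compare {F-α, F-β}: its best feasible assignment gives total 499.
Every other set of open sites that can feasibly serve all demand totals ≥ 497 even under its best assignment. Minimum: 492.

492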